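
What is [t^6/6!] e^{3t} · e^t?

The EGF product rule gives c_6 = Σ_{k_1+k_2=6} C(6; k_1,k_2) · ∏ g_i(k_i), where e^{3t} gives (3)^k; e^t gives (1)^k.
g_1(k) for k = 0…6: 1, 3, 9, 27, 81, 243, 729.
g_2(k) for k = 0…6: 1, 1, 1, 1, 1, 1, 1.
c_6 = Σ_k C(6,k)·g_1(k)·g_2(6−k) = 1·1·1 + 6·3·1 + 15·9·1 + 20·27·1 + 15·81·1 + 6·243·1 + 1·729·1 = 1 + 18 + 135 + 540 + 1215 + 1458 + 729 = 4096.

4096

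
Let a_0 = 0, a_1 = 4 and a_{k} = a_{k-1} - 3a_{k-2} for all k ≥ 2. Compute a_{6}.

64

The ordinary generating function has denominator 1 - z + 3z^2.
Iterating the recurrence: a_0,…,a_{6} = 0, 4, 4, -8, -20, 4, 64.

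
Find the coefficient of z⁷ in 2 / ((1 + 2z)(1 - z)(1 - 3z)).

The denominator gives the recurrence a_n = 2a_(n−1) + 5a_(n−2) − 6a_(n−3) for n ≥ 3; the numerator fixes a_0 = 2, a_1 = 4, a_2 = 18.
Iterating: 2, 4, 18, 44, 154, 420, 1346, 3868, so a_7 = 3868.

3868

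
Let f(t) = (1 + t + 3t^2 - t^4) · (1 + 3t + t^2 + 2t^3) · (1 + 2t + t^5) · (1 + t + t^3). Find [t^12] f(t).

1

(1 + t + 3t^2 - t^4) has coefficients 1,1,3,0,-1 for degrees 0…4.
(1 + 3t + t^2 + 2t^3) has coefficients 1,3,1,2,0,0,0,0,0,0,0,0,0 for degrees 0…12.
Multiplying by (1 + 2t + t^5) gives running coefficients 1,5,7,4,4,1,3,1,2,0,0,0,0 for degrees 0…12.
Finally multiplying by (1 + t + t^3), the product of all factors after the first has coefficients 1,6,12,12,13,12,8,8,4,5,1,2,0 for degrees 0…12.
[t^12] = 1·0 + 1·2 + 3·1 − 1·4 = 1.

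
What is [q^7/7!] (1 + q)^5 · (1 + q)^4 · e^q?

1047376

The EGF product rule gives c_7 = Σ_{k_1+k_2+k_3=7} C(7; k_1,k_2,k_3) · ∏ g_i(k_i), where (1+q)^5 gives the falling factorial (5)_k; (1+q)^4 gives the falling factorial (4)_k; e^q gives (1)^k.
g_1(k) for k = 0…7: 1, 5, 20, 60, 120, 120, 0, 0.
g_2(k) for k = 0…7: 1, 4, 12, 24, 24, 0, 0, 0.
g_3(k) for k = 0…7: 1, 1, 1, 1, 1, 1, 1, 1.
First combine the last two factors: h(k) = Σ_j C(k,j)·g_2(j)·g_3(k−j) for k = 0…7: 1, 5, 21, 73, 209, 501, 1045, 1961.
c_7 = Σ_k C(7,k)·g_1(k)·h(7−k) = 1·1·1961 + 7·5·1045 + 21·20·501 + 35·60·209 + 35·120·73 + 21·120·21 = 1961 + 36575 + 210420 + 438900 + 306600 + 52920 = 1047376.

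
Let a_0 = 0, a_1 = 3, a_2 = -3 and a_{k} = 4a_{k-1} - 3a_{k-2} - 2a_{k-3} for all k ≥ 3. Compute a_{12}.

-222705

The ordinary generating function has denominator 1 - 4z + 3z^2 + 2z^3.
Iterating the recurrence: a_0,…,a_{12} = 0, 3, -3, -21, -81, -255, -735, -2013, -5337, -13839, -35319, -89085, -222705.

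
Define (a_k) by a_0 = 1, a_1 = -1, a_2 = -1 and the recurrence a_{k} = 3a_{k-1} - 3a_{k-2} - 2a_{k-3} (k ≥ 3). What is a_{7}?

53

The ordinary generating function has denominator 1 - 3q + 3q^2 + 2q^3.
Iterating the recurrence: a_0,…,a_{7} = 1, -1, -1, -2, -1, 5, 22, 53.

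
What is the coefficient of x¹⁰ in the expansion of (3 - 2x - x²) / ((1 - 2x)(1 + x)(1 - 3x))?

The denominator gives the recurrence a_n = 4a_(n−1) − a_(n−2) − 6a_(n−3) for n ≥ 3; the numerator fixes a_0 = 3, a_1 = 10, a_2 = 36.
Iterating: 3, 10, 36, 116, 368, 1140, 3496, 10636, 32208, 97220, 292856, so a_10 = 292856.

292856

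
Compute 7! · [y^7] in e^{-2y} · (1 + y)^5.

-1248

The EGF product rule gives c_7 = Σ_{k_1+k_2=7} C(7; k_1,k_2) · ∏ g_i(k_i), where e^{-2y} gives (-2)^k; (1+y)^5 gives the falling factorial (5)_k.
g_1(k) for k = 0…7: 1, -2, 4, -8, 16, -32, 64, -128.
g_2(k) for k = 0…7: 1, 5, 20, 60, 120, 120, 0, 0.
c_7 = Σ_k C(7,k)·g_1(k)·g_2(7−k) = 21·4·120 + 35·(-8)·120 + 35·16·60 + 21·(-32)·20 + 7·64·5 + 1·(-128)·1 = 10080 − 33600 + 33600 − 13440 + 2240 − 128 = -1248.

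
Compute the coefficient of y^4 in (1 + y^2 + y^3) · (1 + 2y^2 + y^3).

2

(1 + y^2 + y^3) has coefficients 1,0,1,1 for degrees 0…3.
(1 + 2y^2 + y^3) has coefficients 1,0,2,1,0 for degrees 0…4.
[y^4] = 1·0 + 1·2 + 1·0 = 2.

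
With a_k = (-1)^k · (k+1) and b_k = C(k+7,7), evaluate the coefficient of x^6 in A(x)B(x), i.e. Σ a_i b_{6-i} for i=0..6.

781

The convolution is the t^6 coefficient of A(t)B(t).
Σ = 1·1716 − 2·792 + 3·330 − 4·120 + 5·36 − 6·8 + 7·1 = 781.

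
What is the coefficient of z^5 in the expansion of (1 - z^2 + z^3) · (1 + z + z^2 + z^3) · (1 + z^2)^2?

(1 - z^2 + z^3) has coefficients 1,0,-1,1 for degrees 0…3.
(1 + z + z^2 + z^3) has coefficients 1,1,1,1,0,0 for degrees 0…5.
Finally multiplying by (1 + z^2)^2, the product of all factors after the first has coefficients 1,1,3,3,3,3 for degrees 0…5.
[z^5] = 1·3 − 1·3 + 1·3 = 3.

3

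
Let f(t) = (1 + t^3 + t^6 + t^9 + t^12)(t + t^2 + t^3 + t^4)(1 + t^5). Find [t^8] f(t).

(1 + t^3 + t^6 + t^9 + t^12) has coefficients 1,0,0,1,0,0,1,0,0 for degrees 0…8.
(t + t^2 + t^3 + t^4) has coefficients 0,1,1,1,1,0,0,0,0 for degrees 0…8.
Finally multiplying by (1 + t^5), the product of all factors after the first has coefficients 0,1,1,1,1,0,1,1,1 for degrees 0…8.
[t^8] = 1·1 + 1·0 + 1·1 = 2.

2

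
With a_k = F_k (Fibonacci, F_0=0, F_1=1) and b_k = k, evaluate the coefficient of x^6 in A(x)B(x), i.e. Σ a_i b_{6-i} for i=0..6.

26

The convolution is the x^6 coefficient of A(x)B(x).
Σ = 0·6 + 1·5 + 1·4 + 2·3 + 3·2 + 5·1 + 8·0 = 26.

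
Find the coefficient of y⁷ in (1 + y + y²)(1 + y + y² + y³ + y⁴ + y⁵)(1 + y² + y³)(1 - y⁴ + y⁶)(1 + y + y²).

(1 + y + y²) has coefficients 1,1,1 for degrees 0…2.
(1 + y + y² + y³ + y⁴ + y⁵) has coefficients 1,1,1,1,1,1,0,0 for degrees 0…7.
Multiplying by (1 + y² + y³) gives running coefficients 1,1,2,3,3,3,2,2 for degrees 0…7.
Multiplying by (1 - y⁴ + y⁶) gives running coefficients 1,1,2,3,2,2,1,0 for degrees 0…7.
Finally multiplying by (1 + y + y²), the product of all factors after the first has coefficients 1,2,4,6,7,7,5,3 for degrees 0…7.
[y⁷] = 1·3 + 1·5 + 1·7 = 15.

15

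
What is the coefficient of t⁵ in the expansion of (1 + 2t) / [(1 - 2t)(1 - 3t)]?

Partial fractions give a closed form: a_n = (-4)·2^n + (5)·3^n.
At n = 5: a_5 = 1087.

1087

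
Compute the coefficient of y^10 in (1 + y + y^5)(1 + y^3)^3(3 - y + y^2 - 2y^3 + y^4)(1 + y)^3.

(1 + y + y^5) has coefficients 1,1,0,0,0,1 for degrees 0…5.
(1 + y^3)^3 has coefficients 1,0,0,3,0,0,3,0,0,1,0 for degrees 0…10.
Multiplying by (3 - y + y^2 - 2y^3 + y^4) gives running coefficients 3,-1,1,7,-2,3,3,0,3,-3,2 for degrees 0…10.
Finally multiplying by (1 + y)^3, the product of all factors after the first has coefficients 3,8,7,10,21,19,13,16,15,9,2 for degrees 0…10.
[y^10] = 1·2 + 1·9 + 1·19 = 30.

30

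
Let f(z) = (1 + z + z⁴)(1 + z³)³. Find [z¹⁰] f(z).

(1 + z + z⁴) has coefficients 1,1,0,0,1 for degrees 0…4.
(1 + z³)³ has coefficients 1,0,0,3,0,0,3,0,0,1,0 for degrees 0…10.
[z¹⁰] = 1·0 + 1·1 + 1·3 = 4.

4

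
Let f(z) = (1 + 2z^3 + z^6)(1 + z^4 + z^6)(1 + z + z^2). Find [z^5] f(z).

3

(1 + 2z^3 + z^6) has coefficients 1,0,0,2,0,0 for degrees 0…5.
(1 + z^4 + z^6) has coefficients 1,0,0,0,1,0 for degrees 0…5.
Finally multiplying by (1 + z + z^2), the product of all factors after the first has coefficients 1,1,1,0,1,1 for degrees 0…5.
[z^5] = 1·1 + 2·1 = 3.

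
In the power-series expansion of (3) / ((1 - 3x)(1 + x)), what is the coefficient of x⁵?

Partial fractions give a closed form: a_n = (9/4)·3^n + (3/4)·(-1)^n.
At n = 5: a_5 = 546.

546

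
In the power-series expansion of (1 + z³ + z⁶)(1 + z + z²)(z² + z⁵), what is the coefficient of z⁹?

2

(1 + z³ + z⁶) has coefficients 1,0,0,1,0,0,1 for degrees 0…6.
(1 + z + z²) has coefficients 1,1,1,0,0,0,0,0,0,0 for degrees 0…9.
Finally multiplying by (z² + z⁵), the product of all factors after the first has coefficients 0,0,1,1,1,1,1,1,0,0 for degrees 0…9.
[z⁹] = 1·0 + 1·1 + 1·1 = 2.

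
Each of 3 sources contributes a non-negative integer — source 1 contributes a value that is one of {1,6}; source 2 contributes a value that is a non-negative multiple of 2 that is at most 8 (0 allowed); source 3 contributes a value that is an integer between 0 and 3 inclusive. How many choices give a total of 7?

The generating function for the choices is (x + x⁶)·(1 + x² + x⁴ + x⁶ + x⁸)·(1 + x + x² + x³); the count is [x⁷].
(x + x⁶) has coefficients 0,1,0,0,0,0,1 for degrees 0…6.
(1 + x² + x⁴ + x⁶ + x⁸) has coefficients 1,0,1,0,1,0,1,0 for degrees 0…7.
Finally multiplying by (1 + x + x² + x³), the product of all factors after the first has coefficients 1,1,2,2,2,2,2,2 for degrees 0…7.
[x⁷] = 1·2 + 1·1 = 3.

3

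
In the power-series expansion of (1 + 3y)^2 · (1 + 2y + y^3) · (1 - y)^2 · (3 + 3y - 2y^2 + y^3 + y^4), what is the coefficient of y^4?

(1 + 3y)^2 has coefficients 1,6,9 for degrees 0…2.
(1 + 2y + y^3) has coefficients 1,2,0,1,0 for degrees 0…4.
Multiplying by (1 - y)^2 gives running coefficients 1,0,-3,3,-2 for degrees 0…4.
Finally multiplying by (3 + 3y - 2y^2 + y^3 + y^4), the product of all factors after the first has coefficients 3,3,-11,1,10 for degrees 0…4.
[y^4] = 1·10 + 6·1 + 9·(-11) = -83.

-83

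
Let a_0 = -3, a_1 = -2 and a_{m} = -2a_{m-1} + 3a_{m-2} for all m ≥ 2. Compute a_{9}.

The ordinary generating function has denominator 1 + 2q - 3q^2.
Iterating the recurrence: a_0,…,a_{9} = -3, -2, -5, 4, -23, 58, -185, 544, -1643, 4918.

4918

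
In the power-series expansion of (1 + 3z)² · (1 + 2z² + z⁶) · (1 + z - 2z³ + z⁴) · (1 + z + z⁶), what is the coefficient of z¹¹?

(1 + 3z)² has coefficients 1,6,9 for degrees 0…2.
(1 + 2z² + z⁶) has coefficients 1,0,2,0,0,0,1,0,0,0,0,0 for degrees 0…11.
Multiplying by (1 + z - 2z³ + z⁴) gives running coefficients 1,1,2,0,1,-4,3,1,0,-2,1,0 for degrees 0…11.
Finally multiplying by (1 + z + z⁶), the product of all factors after the first has coefficients 1,2,3,2,1,-3,0,5,3,-2,0,-3 for degrees 0…11.
[z¹¹] = 1·(-3) + 6·0 + 9·(-2) = -21.

-21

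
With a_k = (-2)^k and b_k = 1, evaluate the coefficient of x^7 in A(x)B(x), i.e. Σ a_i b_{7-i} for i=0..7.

Write out a_i and b_{7-i} for i = 0,…,7 and sum the products.
Σ = 1·1 − 2·1 + 4·1 − 8·1 + 16·1 − 32·1 + 64·1 − 128·1 = -85.

-85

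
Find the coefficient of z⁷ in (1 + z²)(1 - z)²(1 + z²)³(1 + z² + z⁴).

(1 + z²) has coefficients 1,0,1 for degrees 0…2.
(1 - z)² has coefficients 1,-2,1,0,0,0,0,0 for degrees 0…7.
Multiplying by (1 + z²)³ gives running coefficients 1,-2,4,-6,6,-6,4,-2 for degrees 0…7.
Finally multiplying by (1 + z² + z⁴), the product of all factors after the first has coefficients 1,-2,5,-8,11,-14,14,-14 for degrees 0…7.
[z⁷] = 1·(-14) + 1·(-14) = -28.

-28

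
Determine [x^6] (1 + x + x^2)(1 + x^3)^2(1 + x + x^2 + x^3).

7

(1 + x + x^2) has coefficients 1,1,1 for degrees 0…2.
(1 + x^3)^2 has coefficients 1,0,0,2,0,0,1 for degrees 0…6.
Finally multiplying by (1 + x + x^2 + x^3), the product of all factors after the first has coefficients 1,1,1,3,2,2,3 for degrees 0…6.
[x^6] = 1·3 + 1·2 + 1·2 = 7.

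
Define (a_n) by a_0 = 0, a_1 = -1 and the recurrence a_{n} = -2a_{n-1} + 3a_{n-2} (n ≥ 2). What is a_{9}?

The ordinary generating function has denominator 1 + 2y - 3y^2.
Iterating the recurrence: a_0,…,a_{9} = 0, -1, 2, -7, 20, -61, 182, -547, 1640, -4921.

-4921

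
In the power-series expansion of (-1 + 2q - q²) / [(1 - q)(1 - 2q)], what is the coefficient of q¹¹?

-1024

The denominator gives the recurrence a_n = 3a_(n−1) − 2a_(n−2) for n ≥ 3; the numerator fixes a_0 = -1, a_1 = -1, a_2 = -2.
Iterating: -1, -1, -2, -4, -8, -16, -32, -64, -128, -256, -512, -1024, so a_11 = -1024.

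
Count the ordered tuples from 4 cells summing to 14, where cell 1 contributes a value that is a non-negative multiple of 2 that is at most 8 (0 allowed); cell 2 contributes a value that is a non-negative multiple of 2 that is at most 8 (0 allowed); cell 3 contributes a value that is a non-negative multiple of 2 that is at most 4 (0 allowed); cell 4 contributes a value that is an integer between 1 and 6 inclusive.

The generating function for the choices is (1 + q² + q⁴ + q⁶ + q⁸)·(1 + q² + q⁴ + q⁶ + q⁸)·(1 + q² + q⁴)·(q + q² + q³ + q⁴ + q⁵ + q⁶); the count is [q¹⁴].
(1 + q² + q⁴ + q⁶ + q⁸) has coefficients 1,0,1,0,1,0,1,0,1 for degrees 0…8.
(1 + q² + q⁴ + q⁶ + q⁸) has coefficients 1,0,1,0,1,0,1,0,1,0,0,0,0,0,0 for degrees 0…14.
Multiplying by (1 + q² + q⁴) gives running coefficients 1,0,2,0,3,0,3,0,3,0,2,0,1,0,0 for degrees 0…14.
Finally multiplying by (q + q² + q³ + q⁴ + q⁵ + q⁶), the product of all factors after the first has coefficients 0,1,1,3,3,6,6,8,8,9,9,8,8,6,6 for degrees 0…14.
[q¹⁴] = 1·6 + 1·8 + 1·9 + 1·8 + 1·6 = 37.

37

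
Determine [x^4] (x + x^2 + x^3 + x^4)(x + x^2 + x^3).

3

(x + x^2 + x^3 + x^4) has coefficients 0,1,1,1,1 for degrees 0…4.
(x + x^2 + x^3) has coefficients 0,1,1,1,0 for degrees 0…4.
[x^4] = 1·1 + 1·1 + 1·1 + 1·0 = 3.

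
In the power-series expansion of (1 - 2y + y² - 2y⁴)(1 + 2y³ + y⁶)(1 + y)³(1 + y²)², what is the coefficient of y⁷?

-21

(1 - 2y + y² - 2y⁴) has coefficients 1,-2,1,0,-2 for degrees 0…4.
(1 + 2y³ + y⁶) has coefficients 1,0,0,2,0,0,1,0 for degrees 0…7.
Multiplying by (1 + y)³ gives running coefficients 1,3,3,3,6,6,3,3 for degrees 0…7.
Finally multiplying by (1 + y²)², the product of all factors after the first has coefficients 1,3,5,9,13,15,18,18 for degrees 0…7.
[y⁷] = 1·18 − 2·18 + 1·15 − 2·9 = -21.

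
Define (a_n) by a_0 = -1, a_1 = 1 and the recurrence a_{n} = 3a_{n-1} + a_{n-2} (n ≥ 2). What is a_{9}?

The ordinary generating function has denominator 1 - 3x - x^2.
Iterating the recurrence: a_0,…,a_{9} = -1, 1, 2, 7, 23, 76, 251, 829, 2738, 9043.

9043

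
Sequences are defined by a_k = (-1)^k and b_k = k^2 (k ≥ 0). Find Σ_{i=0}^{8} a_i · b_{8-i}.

36

This is [x^8] in the product of the two ordinary generating functions.
Σ = 1·64 − 1·49 + 1·36 − 1·25 + 1·16 − 1·9 + 1·4 − 1·1 + 1·0 = 36.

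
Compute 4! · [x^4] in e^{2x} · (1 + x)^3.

304

The EGF product rule gives c_4 = Σ_{k_1+k_2=4} C(4; k_1,k_2) · ∏ g_i(k_i), where e^{2x} gives (2)^k; (1+x)^3 gives the falling factorial (3)_k.
g_1(k) for k = 0…4: 1, 2, 4, 8, 16.
g_2(k) for k = 0…4: 1, 3, 6, 6, 0.
c_4 = Σ_k C(4,k)·g_1(k)·g_2(4−k) = 4·2·6 + 6·4·6 + 4·8·3 + 1·16·1 = 48 + 144 + 96 + 16 = 304.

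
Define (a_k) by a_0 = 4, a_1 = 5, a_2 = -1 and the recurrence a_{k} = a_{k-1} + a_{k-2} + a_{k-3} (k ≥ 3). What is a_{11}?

800

The ordinary generating function has denominator 1 - t - t^2 - t^3.
Iterating the recurrence: a_0,…,a_{11} = 4, 5, -1, 8, 12, 19, 39, 70, 128, 237, 435, 800.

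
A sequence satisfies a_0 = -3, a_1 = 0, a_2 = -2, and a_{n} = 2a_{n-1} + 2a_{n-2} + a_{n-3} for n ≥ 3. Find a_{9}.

-3335

The ordinary generating function has denominator 1 - 2t - 2t^2 - t^3.
Iterating the recurrence: a_0,…,a_{9} = -3, 0, -2, -7, -18, -52, -147, -416, -1178, -3335.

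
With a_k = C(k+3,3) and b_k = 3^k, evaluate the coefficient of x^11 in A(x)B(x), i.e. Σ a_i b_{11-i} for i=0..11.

896551

The convolution is the t^11 coefficient of A(t)B(t).
Σ = 1·177147 + 4·59049 + 10·19683 + 20·6561 + 35·2187 + 56·729 + 84·243 + 120·81 + 165·27 + 220·9 + 286·3 + 364·1 = 896551.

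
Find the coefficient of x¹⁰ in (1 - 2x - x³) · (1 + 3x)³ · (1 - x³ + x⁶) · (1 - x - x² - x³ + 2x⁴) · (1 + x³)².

13

(1 - 2x - x³) has coefficients 1,-2,0,-1 for degrees 0…3.
(1 + 3x)³ has coefficients 1,9,27,27,0,0,0,0,0,0,0 for degrees 0…10.
Multiplying by (1 - x³ + x⁶) gives running coefficients 1,9,27,26,-9,-27,-26,9,27,27,0 for degrees 0…10.
Multiplying by (1 - x - x² - x³ + 2x⁴) gives running coefficients 1,8,17,-11,-69,-53,38,123,53,-37,-115 for degrees 0…10.
Finally multiplying by (1 + x³)², the product of all factors after the first has coefficients 1,8,17,-9,-53,-19,17,-7,-36,28,62 for degrees 0…10.
[x¹⁰] = 1·62 − 2·28 − 1·(-7) = 13.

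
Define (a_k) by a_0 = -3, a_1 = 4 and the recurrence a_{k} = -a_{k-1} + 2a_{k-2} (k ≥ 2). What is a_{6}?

-150

The ordinary generating function has denominator 1 + z - 2z^2.
Iterating the recurrence: a_0,…,a_{6} = -3, 4, -10, 18, -38, 74, -150.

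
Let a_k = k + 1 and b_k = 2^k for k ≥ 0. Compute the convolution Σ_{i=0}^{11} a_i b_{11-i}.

8178

Write out a_i and b_{11-i} for i = 0,…,11 and sum the products.
Σ = 1·2048 + 2·1024 + 3·512 + 4·256 + 5·128 + 6·64 + 7·32 + 8·16 + 9·8 + 10·4 + 11·2 + 12·1 = 8178.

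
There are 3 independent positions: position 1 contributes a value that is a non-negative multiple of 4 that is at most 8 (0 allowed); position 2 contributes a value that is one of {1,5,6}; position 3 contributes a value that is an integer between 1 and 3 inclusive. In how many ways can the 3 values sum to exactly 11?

3

The generating function for the choices is (1 + y⁴ + y⁸)·(y + y⁵ + y⁶)·(y + y² + y³); the count is [y¹¹].
(1 + y⁴ + y⁸) has coefficients 1,0,0,0,1,0,0,0,1 for degrees 0…8.
(y + y⁵ + y⁶) has coefficients 0,1,0,0,0,1,1,0,0,0,0,0 for degrees 0…11.
Finally multiplying by (y + y² + y³), the product of all factors after the first has coefficients 0,0,1,1,1,0,1,2,2,1,0,0 for degrees 0…11.
[y¹¹] = 1·0 + 1·2 + 1·1 = 3.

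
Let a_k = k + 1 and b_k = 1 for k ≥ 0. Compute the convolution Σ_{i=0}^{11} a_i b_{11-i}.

The convolution is the t^11 coefficient of A(t)B(t).
Σ = 1·1 + 2·1 + 3·1 + 4·1 + 5·1 + 6·1 + 7·1 + 8·1 + 9·1 + 10·1 + 11·1 + 12·1 = 78.

78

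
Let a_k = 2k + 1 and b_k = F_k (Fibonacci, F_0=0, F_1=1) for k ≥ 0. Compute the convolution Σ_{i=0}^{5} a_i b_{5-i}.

40

This is [x^5] in the product of the two ordinary generating functions.
Σ = 1·5 + 3·3 + 5·2 + 7·1 + 9·1 + 11·0 = 40.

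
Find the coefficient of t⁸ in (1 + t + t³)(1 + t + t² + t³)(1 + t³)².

4

(1 + t + t³) has coefficients 1,1,0,1 for degrees 0…3.
(1 + t + t² + t³) has coefficients 1,1,1,1,0,0,0,0,0 for degrees 0…8.
Finally multiplying by (1 + t³)², the product of all factors after the first has coefficients 1,1,1,3,2,2,3,1,1 for degrees 0…8.
[t⁸] = 1·1 + 1·1 + 1·2 = 4.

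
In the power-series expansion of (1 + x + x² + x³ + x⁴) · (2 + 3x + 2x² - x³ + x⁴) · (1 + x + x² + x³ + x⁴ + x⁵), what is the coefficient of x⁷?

(1 + x + x² + x³ + x⁴) has coefficients 1,1,1,1,1 for degrees 0…4.
(2 + 3x + 2x² - x³ + x⁴) has coefficients 2,3,2,-1,1,0,0,0 for degrees 0…7.
Finally multiplying by (1 + x + x² + x³ + x⁴ + x⁵), the product of all factors after the first has coefficients 2,5,7,6,7,7,5,2 for degrees 0…7.
[x⁷] = 1·2 + 1·5 + 1·7 + 1·7 + 1·6 = 27.

27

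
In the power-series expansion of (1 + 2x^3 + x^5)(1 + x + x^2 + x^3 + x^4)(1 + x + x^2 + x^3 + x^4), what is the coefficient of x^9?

11

(1 + 2x^3 + x^5) has coefficients 1,0,0,2,0,1 for degrees 0…5.
(1 + x + x^2 + x^3 + x^4) has coefficients 1,1,1,1,1,0,0,0,0,0 for degrees 0…9.
Finally multiplying by (1 + x + x^2 + x^3 + x^4), the product of all factors after the first has coefficients 1,2,3,4,5,4,3,2,1,0 for degrees 0…9.
[x^9] = 1·0 + 2·3 + 1·5 = 11.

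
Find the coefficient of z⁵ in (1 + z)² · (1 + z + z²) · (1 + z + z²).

(1 + z)² has coefficients 1,2,1 for degrees 0…2.
(1 + z + z²) has coefficients 1,1,1,0,0,0 for degrees 0…5.
Finally multiplying by (1 + z + z²), the product of all factors after the first has coefficients 1,2,3,2,1,0 for degrees 0…5.
[z⁵] = 1·0 + 2·1 + 1·2 = 4.

4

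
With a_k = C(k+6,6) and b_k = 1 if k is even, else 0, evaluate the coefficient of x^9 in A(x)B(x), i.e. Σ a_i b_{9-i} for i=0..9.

7274

The convolution is the t^9 coefficient of A(t)B(t).
Σ = 1·0 + 7·1 + 28·0 + 84·1 + 210·0 + 462·1 + 924·0 + 1716·1 + 3003·0 + 5005·1 = 7274.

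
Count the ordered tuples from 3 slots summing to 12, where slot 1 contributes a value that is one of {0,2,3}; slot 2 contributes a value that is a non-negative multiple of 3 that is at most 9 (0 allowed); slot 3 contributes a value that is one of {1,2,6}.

The generating function for the choices is (1 + y² + y³)·(1 + y³ + y⁶ + y⁹)·(y + y² + y⁶); the count is [y¹²].
(1 + y² + y³) has coefficients 1,0,1,1 for degrees 0…3.
(1 + y³ + y⁶ + y⁹) has coefficients 1,0,0,1,0,0,1,0,0,1,0,0,0 for degrees 0…12.
Finally multiplying by (y + y² + y⁶), the product of all factors after the first has coefficients 0,1,1,0,1,1,1,1,1,1,1,1,1 for degrees 0…12.
[y¹²] = 1·1 + 1·1 + 1·1 = 3.

3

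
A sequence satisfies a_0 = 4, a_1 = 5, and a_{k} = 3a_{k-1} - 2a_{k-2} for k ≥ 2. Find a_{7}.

131

The ordinary generating function has denominator 1 - 3q + 2q^2.
Iterating the recurrence: a_0,…,a_{7} = 4, 5, 7, 11, 19, 35, 67, 131.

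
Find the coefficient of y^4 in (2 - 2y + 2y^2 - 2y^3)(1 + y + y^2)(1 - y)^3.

12

(2 - 2y + 2y^2 - 2y^3) has coefficients 2,-2,2,-2 for degrees 0…3.
(1 + y + y^2) has coefficients 1,1,1,0,0 for degrees 0…4.
Finally multiplying by (1 - y)^3, the product of all factors after the first has coefficients 1,-2,1,-1,2 for degrees 0…4.
[y^4] = 2·2 − 2·(-1) + 2·1 − 2·(-2) = 12.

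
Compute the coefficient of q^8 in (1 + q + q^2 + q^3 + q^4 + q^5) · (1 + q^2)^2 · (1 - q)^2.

(1 + q + q^2 + q^3 + q^4 + q^5) has coefficients 1,1,1,1,1,1 for degrees 0…5.
(1 + q^2)^2 has coefficients 1,0,2,0,1,0,0,0,0 for degrees 0…8.
Finally multiplying by (1 - q)^2, the product of all factors after the first has coefficients 1,-2,3,-4,3,-2,1,0,0 for degrees 0…8.
[q^8] = 1·0 + 1·0 + 1·1 + 1·(-2) + 1·3 + 1·(-4) = -2.

-2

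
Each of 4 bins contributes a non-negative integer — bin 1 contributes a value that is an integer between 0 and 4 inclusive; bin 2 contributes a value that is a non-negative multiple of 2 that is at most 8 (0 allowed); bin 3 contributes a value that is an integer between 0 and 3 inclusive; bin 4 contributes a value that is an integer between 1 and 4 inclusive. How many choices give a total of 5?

20

The generating function for the choices is (1 + q + q² + q³ + q⁴)·(1 + q² + q⁴ + q⁶ + q⁸)·(1 + q + q² + q³)·(q + q² + q³ + q⁴); the count is [q⁵].
(1 + q + q² + q³ + q⁴) has coefficients 1,1,1,1,1 for degrees 0…4.
(1 + q² + q⁴ + q⁶ + q⁸) has coefficients 1,0,1,0,1,0 for degrees 0…5.
Multiplying by (1 + q + q² + q³) gives running coefficients 1,1,2,2,2,2 for degrees 0…5.
Finally multiplying by (q + q² + q³ + q⁴), the product of all factors after the first has coefficients 0,1,2,4,6,7 for degrees 0…5.
[q⁵] = 1·7 + 1·6 + 1·4 + 1·2 + 1·1 = 20.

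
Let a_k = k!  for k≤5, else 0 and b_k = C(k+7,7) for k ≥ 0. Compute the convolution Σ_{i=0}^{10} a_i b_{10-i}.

200574

The convolution is the t^10 coefficient of A(t)B(t).
Σ = 1·19448 + 1·11440 + 2·6435 + 6·3432 + 24·1716 + 120·792 + 0·330 + 0·120 + 0·36 + 0·8 + 0·1 = 200574.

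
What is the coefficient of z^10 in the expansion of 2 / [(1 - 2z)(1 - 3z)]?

350198

Partial fractions give a closed form: a_n = (-4)·2^n + (6)·3^n.
At n = 10: a_10 = 350198.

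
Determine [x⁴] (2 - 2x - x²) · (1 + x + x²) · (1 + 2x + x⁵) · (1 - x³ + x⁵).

-11

(2 - 2x - x²) has coefficients 2,-2,-1 for degrees 0…2.
(1 + x + x²) has coefficients 1,1,1,0,0 for degrees 0…4.
Multiplying by (1 + 2x + x⁵) gives running coefficients 1,3,3,2,0 for degrees 0…4.
Finally multiplying by (1 - x³ + x⁵), the product of all factors after the first has coefficients 1,3,3,1,-3 for degrees 0…4.
[x⁴] = 2·(-3) − 2·1 − 1·3 = -11.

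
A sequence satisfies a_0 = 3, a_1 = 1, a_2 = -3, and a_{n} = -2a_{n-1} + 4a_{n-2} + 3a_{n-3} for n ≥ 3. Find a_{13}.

The ordinary generating function has denominator 1 + 2x - 4x^2 - 3x^3.
Iterating the recurrence: a_0,…,a_{13} = 3, 1, -3, 19, -47, 161, -453, 1409, -4147, 12571, -37503, 112849, -337997, 1014881.

1014881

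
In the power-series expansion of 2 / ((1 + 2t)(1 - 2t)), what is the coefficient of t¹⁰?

2048

The denominator gives the recurrence a_n = 4a_(n−2) for n ≥ 2; the numerator fixes a_0 = 2, a_1 = 0.
Iterating: 2, 0, 8, 0, 32, 0, 128, 0, 512, 0, 2048, so a_10 = 2048.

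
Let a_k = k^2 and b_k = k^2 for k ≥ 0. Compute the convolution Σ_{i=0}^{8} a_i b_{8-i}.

The convolution is the x^8 coefficient of A(x)B(x).
Σ = 0·64 + 1·49 + 4·36 + 9·25 + 16·16 + 25·9 + 36·4 + 49·1 + 64·0 = 1092.

1092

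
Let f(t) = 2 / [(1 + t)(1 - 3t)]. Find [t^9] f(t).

29524

Partial fractions give a closed form: a_n = (1/2)·(-1)^n + (3/2)·3^n.
At n = 9: a_9 = 29524.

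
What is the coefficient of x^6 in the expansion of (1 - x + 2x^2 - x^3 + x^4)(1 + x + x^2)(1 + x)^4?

(1 - x + 2x^2 - x^3 + x^4) has coefficients 1,-1,2,-1,1 for degrees 0…4.
(1 + x + x^2) has coefficients 1,1,1,0,0,0,0 for degrees 0…6.
Finally multiplying by (1 + x)^4, the product of all factors after the first has coefficients 1,5,11,14,11,5,1 for degrees 0…6.
[x^6] = 1·1 − 1·5 + 2·11 − 1·14 + 1·11 = 15.

15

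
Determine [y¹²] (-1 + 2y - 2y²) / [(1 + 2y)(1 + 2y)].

The denominator gives the recurrence a_n = −4a_(n−1) − 4a_(n−2) for n ≥ 3; the numerator fixes a_0 = -1, a_1 = 6, a_2 = -22.
Iterating: -1, 6, -22, 64, -168, 416, -992, 2304, -5248, 11776, -26112, 57344, -124928, so a_12 = -124928.

-124928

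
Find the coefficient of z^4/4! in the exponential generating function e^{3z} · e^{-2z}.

1

The EGF product rule gives c_4 = Σ_{k_1+k_2=4} C(4; k_1,k_2) · ∏ g_i(k_i), where e^{3z} gives (3)^k; e^{-2z} gives (-2)^k.
g_1(k) for k = 0…4: 1, 3, 9, 27, 81.
g_2(k) for k = 0…4: 1, -2, 4, -8, 16.
c_4 = Σ_k C(4,k)·g_1(k)·g_2(4−k) = 1·1·16 + 4·3·(-8) + 6·9·4 + 4·27·(-2) + 1·81·1 = 16 − 96 + 216 − 216 + 81 = 1.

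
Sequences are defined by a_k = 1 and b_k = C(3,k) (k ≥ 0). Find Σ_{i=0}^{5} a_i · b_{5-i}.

8

Write out a_i and b_{5-i} for i = 0,…,5 and sum the products.
Σ = 1·0 + 1·0 + 1·1 + 1·3 + 1·3 + 1·1 = 8.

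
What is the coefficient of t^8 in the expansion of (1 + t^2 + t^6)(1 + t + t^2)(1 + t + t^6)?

4

(1 + t^2 + t^6) has coefficients 1,0,1,0,0,0,1 for degrees 0…6.
(1 + t + t^2) has coefficients 1,1,1,0,0,0,0,0,0 for degrees 0…8.
Finally multiplying by (1 + t + t^6), the product of all factors after the first has coefficients 1,2,2,1,0,0,1,1,1 for degrees 0…8.
[t^8] = 1·1 + 1·1 + 1·2 = 4.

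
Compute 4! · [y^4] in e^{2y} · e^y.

The EGF product rule gives c_4 = Σ_{k_1+k_2=4} C(4; k_1,k_2) · ∏ g_i(k_i), where e^{2y} gives (2)^k; e^y gives (1)^k.
g_1(k) for k = 0…4: 1, 2, 4, 8, 16.
g_2(k) for k = 0…4: 1, 1, 1, 1, 1.
c_4 = Σ_k C(4,k)·g_1(k)·g_2(4−k) = 1·1·1 + 4·2·1 + 6·4·1 + 4·8·1 + 1·16·1 = 1 + 8 + 24 + 32 + 16 = 81.

81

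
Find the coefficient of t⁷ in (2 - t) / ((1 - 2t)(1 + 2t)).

-64

Partial fractions give a closed form: a_n = (3/4)·2^n + (5/4)·(-2)^n.
At n = 7: a_7 = -64.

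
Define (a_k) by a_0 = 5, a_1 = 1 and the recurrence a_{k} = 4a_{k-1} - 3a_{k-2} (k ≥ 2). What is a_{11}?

-354287

The ordinary generating function has denominator 1 - 4z + 3z^2.
Iterating the recurrence: a_0,…,a_{11} = 5, 1, -11, -47, -155, -479, -1451, -4367, -13115, -39359, -118091, -354287.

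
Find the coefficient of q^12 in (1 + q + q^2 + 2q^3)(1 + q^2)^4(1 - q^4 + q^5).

(1 + q + q^2 + 2q^3) has coefficients 1,1,1,2 for degrees 0…3.
(1 + q^2)^4 has coefficients 1,0,4,0,6,0,4,0,1,0,0,0,0 for degrees 0…12.
Finally multiplying by (1 - q^4 + q^5), the product of all factors after the first has coefficients 1,0,4,0,5,1,0,4,-5,6,-4,4,-1 for degrees 0…12.
[q^12] = 1·(-1) + 1·4 + 1·(-4) + 2·6 = 11.

11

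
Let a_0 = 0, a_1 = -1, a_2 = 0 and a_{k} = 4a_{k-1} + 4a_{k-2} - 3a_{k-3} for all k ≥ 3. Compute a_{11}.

The ordinary generating function has denominator 1 - 4t - 4t^2 + 3t^3.
Iterating the recurrence: a_0,…,a_{11} = 0, -1, 0, -4, -13, -68, -312, -1481, -6968, -32860, -154869, -730012.

-730012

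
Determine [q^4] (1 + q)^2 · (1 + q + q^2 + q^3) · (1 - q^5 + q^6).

3

(1 + q)^2 has coefficients 1,2,1 for degrees 0…2.
(1 + q + q^2 + q^3) has coefficients 1,1,1,1,0 for degrees 0…4.
Finally multiplying by (1 - q^5 + q^6), the product of all factors after the first has coefficients 1,1,1,1,0 for degrees 0…4.
[q^4] = 1·0 + 2·1 + 1·1 = 3.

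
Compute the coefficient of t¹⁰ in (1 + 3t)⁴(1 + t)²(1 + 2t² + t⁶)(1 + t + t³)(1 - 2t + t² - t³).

-1699

(1 + 3t)⁴ has coefficients 1,12,54,108,81 for degrees 0…4.
(1 + t)² has coefficients 1,2,1,0,0,0,0,0,0,0,0 for degrees 0…10.
Multiplying by (1 + 2t² + t⁶) gives running coefficients 1,2,3,4,2,0,1,2,1,0,0 for degrees 0…10.
Multiplying by (1 + t + t³) gives running coefficients 1,3,5,8,8,5,5,5,3,2,2 for degrees 0…10.
Finally multiplying by (1 - 2t + t² - t³), the product of all factors after the first has coefficients 1,1,0,0,-6,-8,-5,-8,-7,-4,-4 for degrees 0…10.
[t¹⁰] = 1·(-4) + 12·(-4) + 54·(-7) + 108·(-8) + 81·(-5) = -1699.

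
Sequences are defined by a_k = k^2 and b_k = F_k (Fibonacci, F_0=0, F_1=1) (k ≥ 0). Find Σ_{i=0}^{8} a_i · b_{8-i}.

Write out a_i and b_{8-i} for i = 0,…,8 and sum the products.
Σ = 0·21 + 1·13 + 4·8 + 9·5 + 16·3 + 25·2 + 36·1 + 49·1 + 64·0 = 273.

273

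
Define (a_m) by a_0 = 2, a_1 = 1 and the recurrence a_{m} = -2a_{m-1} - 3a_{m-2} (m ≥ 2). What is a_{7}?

The ordinary generating function has denominator 1 + 2q + 3q^2.
Iterating the recurrence: a_0,…,a_{7} = 2, 1, -8, 13, -2, -35, 76, -47.

-47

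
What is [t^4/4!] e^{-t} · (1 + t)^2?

5

The EGF product rule gives c_4 = Σ_{k_1+k_2=4} C(4; k_1,k_2) · ∏ g_i(k_i), where e^{-t} gives (-1)^k; (1+t)^2 gives the falling factorial (2)_k.
g_1(k) for k = 0…4: 1, -1, 1, -1, 1.
g_2(k) for k = 0…4: 1, 2, 2, 0, 0.
c_4 = Σ_k C(4,k)·g_1(k)·g_2(4−k) = 6·1·2 + 4·(-1)·2 + 1·1·1 = 12 − 8 + 1 = 5.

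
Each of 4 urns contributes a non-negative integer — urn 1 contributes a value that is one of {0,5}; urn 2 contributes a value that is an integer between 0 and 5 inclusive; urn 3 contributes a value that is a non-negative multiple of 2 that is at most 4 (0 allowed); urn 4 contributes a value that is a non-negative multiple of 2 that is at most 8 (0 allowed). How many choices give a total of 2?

The generating function for the choices is (1 + x⁵)·(1 + x + x² + x³ + x⁴ + x⁵)·(1 + x² + x⁴)·(1 + x² + x⁴ + x⁶ + x⁸); the count is [x²].
(1 + x⁵) has coefficients 1,0,0 for degrees 0…2.
(1 + x + x² + x³ + x⁴ + x⁵) has coefficients 1,1,1 for degrees 0…2.
Multiplying by (1 + x² + x⁴) gives running coefficients 1,1,2 for degrees 0…2.
Finally multiplying by (1 + x² + x⁴ + x⁶ + x⁸), the product of all factors after the first has coefficients 1,1,3 for degrees 0…2.
[x²] = 1·3 = 3.

3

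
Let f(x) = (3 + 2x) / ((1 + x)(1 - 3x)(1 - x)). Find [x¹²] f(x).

Partial fractions give a closed form: a_n = (1/8)·(-1)^n + (33/8)·3^n + (-5/4)·1^n.
At n = 12: a_12 = 2192193.

2192193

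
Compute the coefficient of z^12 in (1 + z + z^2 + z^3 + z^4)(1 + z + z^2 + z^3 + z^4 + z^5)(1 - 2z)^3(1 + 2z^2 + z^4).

-28

(1 + z + z^2 + z^3 + z^4) has coefficients 1,1,1,1,1 for degrees 0…4.
(1 + z + z^2 + z^3 + z^4 + z^5) has coefficients 1,1,1,1,1,1,0,0,0,0,0,0,0 for degrees 0…12.
Multiplying by (1 - 2z)^3 gives running coefficients 1,-5,7,-1,-1,-1,-2,4,-8,0,0,0,0 for degrees 0…12.
Finally multiplying by (1 + 2z^2 + z^4), the product of all factors after the first has coefficients 1,-5,9,-11,14,-8,3,1,-13,7,-18,4,-8 for degrees 0…12.
[z^12] = 1·(-8) + 1·4 + 1·(-18) + 1·7 + 1·(-13) = -28.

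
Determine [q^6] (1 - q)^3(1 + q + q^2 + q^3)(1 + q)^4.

2

(1 - q)^3 has coefficients 1,-3,3,-1 for degrees 0…3.
(1 + q + q^2 + q^3) has coefficients 1,1,1,1,0,0,0 for degrees 0…6.
Finally multiplying by (1 + q)^4, the product of all factors after the first has coefficients 1,5,11,15,15,11,5 for degrees 0…6.
[q^6] = 1·5 − 3·11 + 3·15 − 1·15 = 2.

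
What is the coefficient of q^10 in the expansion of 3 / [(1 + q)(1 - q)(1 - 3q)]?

Partial fractions give a closed form: a_n = (3/8)·(-1)^n + (-3/4)·1^n + (27/8)·3^n.
At n = 10: a_10 = 199290.

199290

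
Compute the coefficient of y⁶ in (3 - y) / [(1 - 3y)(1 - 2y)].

5512

Partial fractions give a closed form: a_n = (8)·3^n + (-5)·2^n.
At n = 6: a_6 = 5512.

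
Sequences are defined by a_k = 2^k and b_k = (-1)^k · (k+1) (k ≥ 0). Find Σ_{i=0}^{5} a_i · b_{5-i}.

Write out a_i and b_{5-i} for i = 0,…,5 and sum the products.
Σ = 1·(-6) + 2·5 + 4·(-4) + 8·3 + 16·(-2) + 32·1 = 12.

12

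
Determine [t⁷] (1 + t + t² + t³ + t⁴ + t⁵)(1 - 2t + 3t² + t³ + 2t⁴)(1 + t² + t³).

(1 + t + t² + t³ + t⁴ + t⁵) has coefficients 1,1,1,1,1,1 for degrees 0…5.
(1 - 2t + 3t² + t³ + 2t⁴) has coefficients 1,-2,3,1,2,0,0,0 for degrees 0…7.
Finally multiplying by (1 + t² + t³), the product of all factors after the first has coefficients 1,-2,4,0,3,4,3,2 for degrees 0…7.
[t⁷] = 1·2 + 1·3 + 1·4 + 1·3 + 1·0 + 1·4 = 16.

16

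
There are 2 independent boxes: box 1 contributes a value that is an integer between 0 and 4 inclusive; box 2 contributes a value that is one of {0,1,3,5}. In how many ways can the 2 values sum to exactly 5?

3

The generating function for the choices is (1 + z + z² + z³ + z⁴)·(1 + z + z³ + z⁵); the count is [z⁵].
(1 + z + z² + z³ + z⁴) has coefficients 1,1,1,1,1 for degrees 0…4.
(1 + z + z³ + z⁵) has coefficients 1,1,0,1,0,1 for degrees 0…5.
[z⁵] = 1·1 + 1·0 + 1·1 + 1·0 + 1·1 = 3.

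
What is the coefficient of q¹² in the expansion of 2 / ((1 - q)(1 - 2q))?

16382

Partial fractions give a closed form: a_n = (-2)·1^n + (4)·2^n.
At n = 12: a_12 = 16382.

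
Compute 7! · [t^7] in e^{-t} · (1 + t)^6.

The EGF product rule gives c_7 = Σ_{k_1+k_2=7} C(7; k_1,k_2) · ∏ g_i(k_i), where e^{-t} gives (-1)^k; (1+t)^6 gives the falling factorial (6)_k.
g_1(k) for k = 0…7: 1, -1, 1, -1, 1, -1, 1, -1.
g_2(k) for k = 0…7: 1, 6, 30, 120, 360, 720, 720, 0.
c_7 = Σ_k C(7,k)·g_1(k)·g_2(7−k) = 7·(-1)·720 + 21·1·720 + 35·(-1)·360 + 35·1·120 + 21·(-1)·30 + 7·1·6 + 1·(-1)·1 = −5040 + 15120 − 12600 + 4200 − 630 + 42 − 1 = 1091.

1091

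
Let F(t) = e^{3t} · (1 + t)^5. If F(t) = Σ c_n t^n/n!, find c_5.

The EGF product rule gives c_5 = Σ_{k_1+k_2=5} C(5; k_1,k_2) · ∏ g_i(k_i), where e^{3t} gives (3)^k; (1+t)^5 gives the falling factorial (5)_k.
g_1(k) for k = 0…5: 1, 3, 9, 27, 81, 243.
g_2(k) for k = 0…5: 1, 5, 20, 60, 120, 120.
c_5 = Σ_k C(5,k)·g_1(k)·g_2(5−k) = 1·1·120 + 5·3·120 + 10·9·60 + 10·27·20 + 5·81·5 + 1·243·1 = 120 + 1800 + 5400 + 5400 + 2025 + 243 = 14988.

14988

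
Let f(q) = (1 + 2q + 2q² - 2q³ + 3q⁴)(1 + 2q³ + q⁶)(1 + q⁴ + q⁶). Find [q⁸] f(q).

11

(1 + 2q + 2q² - 2q³ + 3q⁴) has coefficients 1,2,2,-2,3 for degrees 0…4.
(1 + 2q³ + q⁶) has coefficients 1,0,0,2,0,0,1,0,0 for degrees 0…8.
Finally multiplying by (1 + q⁴ + q⁶), the product of all factors after the first has coefficients 1,0,0,2,1,0,2,2,0 for degrees 0…8.
[q⁸] = 1·0 + 2·2 + 2·2 − 2·0 + 3·1 = 11.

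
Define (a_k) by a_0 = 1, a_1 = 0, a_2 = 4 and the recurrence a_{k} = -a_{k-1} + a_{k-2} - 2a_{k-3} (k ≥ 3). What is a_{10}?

730

The ordinary generating function has denominator 1 + t - t^2 + 2t^3.
Iterating the recurrence: a_0,…,a_{10} = 1, 0, 4, -6, 10, -24, 46, -90, 184, -366, 730.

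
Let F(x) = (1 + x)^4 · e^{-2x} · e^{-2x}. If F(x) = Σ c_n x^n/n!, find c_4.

24

The EGF product rule gives c_4 = Σ_{k_1+k_2+k_3=4} C(4; k_1,k_2,k_3) · ∏ g_i(k_i), where (1+x)^4 gives the falling factorial (4)_k; e^{-2x} gives (-2)^k; e^{-2x} gives (-2)^k.
g_1(k) for k = 0…4: 1, 4, 12, 24, 24.
g_2(k) for k = 0…4: 1, -2, 4, -8, 16.
g_3(k) for k = 0…4: 1, -2, 4, -8, 16.
First combine the last two factors: h(k) = Σ_j C(k,j)·g_2(j)·g_3(k−j) for k = 0…4: 1, -4, 16, -64, 256.
c_4 = Σ_k C(4,k)·g_1(k)·h(4−k) = 1·1·256 + 4·4·(-64) + 6·12·16 + 4·24·(-4) + 1·24·1 = 256 − 1024 + 1152 − 384 + 24 = 24.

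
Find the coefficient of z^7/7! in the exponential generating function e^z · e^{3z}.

The EGF product rule gives c_7 = Σ_{k_1+k_2=7} C(7; k_1,k_2) · ∏ g_i(k_i), where e^z gives (1)^k; e^{3z} gives (3)^k.
g_1(k) for k = 0…7: 1, 1, 1, 1, 1, 1, 1, 1.
g_2(k) for k = 0…7: 1, 3, 9, 27, 81, 243, 729, 2187.
c_7 = Σ_k C(7,k)·g_1(k)·g_2(7−k) = 1·1·2187 + 7·1·729 + 21·1·243 + 35·1·81 + 35·1·27 + 21·1·9 + 7·1·3 + 1·1·1 = 2187 + 5103 + 5103 + 2835 + 945 + 189 + 21 + 1 = 16384.

16384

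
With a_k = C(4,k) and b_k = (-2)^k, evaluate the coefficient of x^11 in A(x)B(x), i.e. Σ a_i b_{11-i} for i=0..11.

-128

This is [x^11] in the product of the two ordinary generating functions.
Σ = 1·(-2048) + 4·1024 + 6·(-512) + 4·256 + 1·(-128) + 0·64 + 0·(-32) + 0·16 + 0·(-8) + 0·4 + 0·(-2) + 0·1 = -128.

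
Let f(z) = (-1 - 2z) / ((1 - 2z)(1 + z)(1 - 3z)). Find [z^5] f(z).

The denominator gives the recurrence a_n = 4a_(n−1) − a_(n−2) − 6a_(n−3) for n ≥ 3; the numerator fixes a_0 = -1, a_1 = -6, a_2 = -23.
Iterating: -1, -6, -23, -80, -261, -826, so a_5 = -826.

-826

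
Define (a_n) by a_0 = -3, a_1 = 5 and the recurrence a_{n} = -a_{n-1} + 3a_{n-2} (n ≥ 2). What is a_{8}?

-1958

The ordinary generating function has denominator 1 + t - 3t^2.
Iterating the recurrence: a_0,…,a_{8} = -3, 5, -14, 29, -71, 158, -371, 845, -1958.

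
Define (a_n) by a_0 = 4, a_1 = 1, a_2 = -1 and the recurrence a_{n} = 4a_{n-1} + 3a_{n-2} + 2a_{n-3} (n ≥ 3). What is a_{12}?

The ordinary generating function has denominator 1 - 4y - 3y^2 - 2y^3.
Iterating the recurrence: a_0,…,a_{12} = 4, 1, -1, 7, 27, 127, 603, 2847, 13451, 63551, 300251, 1418559, 6702091.

6702091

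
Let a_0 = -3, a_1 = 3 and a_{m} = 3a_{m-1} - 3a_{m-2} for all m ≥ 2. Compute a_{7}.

The ordinary generating function has denominator 1 - 3t + 3t^2.
Iterating the recurrence: a_0,…,a_{7} = -3, 3, 18, 45, 81, 108, 81, -81.

-81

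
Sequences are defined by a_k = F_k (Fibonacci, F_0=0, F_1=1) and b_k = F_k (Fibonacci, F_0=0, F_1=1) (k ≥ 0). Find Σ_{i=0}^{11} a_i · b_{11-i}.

The convolution is the x^11 coefficient of A(x)B(x).
Σ = 0·89 + 1·55 + 1·34 + 2·21 + 3·13 + 5·8 + 8·5 + 13·3 + 21·2 + 34·1 + 55·1 + 89·0 = 420.

420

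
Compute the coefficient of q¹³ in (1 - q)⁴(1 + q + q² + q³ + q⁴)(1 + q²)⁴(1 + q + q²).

-18

(1 - q)⁴ has coefficients 1,-4,6,-4,1 for degrees 0…4.
(1 + q + q² + q³ + q⁴) has coefficients 1,1,1,1,1,0,0,0,0,0,0,0,0,0 for degrees 0…13.
Multiplying by (1 + q²)⁴ gives running coefficients 1,1,5,5,11,10,14,10,11,5,5,1,1,0 for degrees 0…13.
Finally multiplying by (1 + q + q²), the product of all factors after the first has coefficients 1,2,7,11,21,26,35,34,35,26,21,11,7,2 for degrees 0…13.
[q¹³] = 1·2 − 4·7 + 6·11 − 4·21 + 1·26 = -18.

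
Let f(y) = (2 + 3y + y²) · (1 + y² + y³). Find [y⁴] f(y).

4

(2 + 3y + y²) has coefficients 2,3,1 for degrees 0…2.
(1 + y² + y³) has coefficients 1,0,1,1,0 for degrees 0…4.
[y⁴] = 2·0 + 3·1 + 1·1 = 4.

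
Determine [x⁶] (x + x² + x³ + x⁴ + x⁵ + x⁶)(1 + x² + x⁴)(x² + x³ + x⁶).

4

(x + x² + x³ + x⁴ + x⁵ + x⁶) has coefficients 0,1,1,1,1,1,1 for degrees 0…6.
(1 + x² + x⁴) has coefficients 1,0,1,0,1,0,0 for degrees 0…6.
Finally multiplying by (x² + x³ + x⁶), the product of all factors after the first has coefficients 0,0,1,1,1,1,2 for degrees 0…6.
[x⁶] = 1·1 + 1·1 + 1·1 + 1·1 + 1·0 + 1·0 = 4.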